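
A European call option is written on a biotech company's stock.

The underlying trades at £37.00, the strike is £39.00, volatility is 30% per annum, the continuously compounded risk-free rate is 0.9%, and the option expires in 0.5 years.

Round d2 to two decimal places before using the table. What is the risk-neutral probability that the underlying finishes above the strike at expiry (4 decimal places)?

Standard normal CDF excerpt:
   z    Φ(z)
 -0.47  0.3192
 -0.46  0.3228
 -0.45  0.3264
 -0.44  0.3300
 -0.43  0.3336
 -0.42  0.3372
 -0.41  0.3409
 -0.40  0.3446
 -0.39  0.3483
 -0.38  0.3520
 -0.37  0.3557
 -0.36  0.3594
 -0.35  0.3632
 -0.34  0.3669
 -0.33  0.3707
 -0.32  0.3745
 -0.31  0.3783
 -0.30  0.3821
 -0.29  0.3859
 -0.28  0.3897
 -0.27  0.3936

0.3707

σ√T = 0.3·√0.5 = 0.2121
ln(S/K) + (r + σ²/2)T = ln(37/39) + (0.009 + 0.3²/2)·0.5 = -0.0526 + 0.0270 = -0.0256
d₁ = -0.0256 / 0.2121 = -0.1209 which rounds to -0.12
d₂ = d₁ − σ√T = -0.1209 − 0.2121 = -0.3330 which rounds to -0.33
Pr(exercise) under Q = N(d₂) = 0.3707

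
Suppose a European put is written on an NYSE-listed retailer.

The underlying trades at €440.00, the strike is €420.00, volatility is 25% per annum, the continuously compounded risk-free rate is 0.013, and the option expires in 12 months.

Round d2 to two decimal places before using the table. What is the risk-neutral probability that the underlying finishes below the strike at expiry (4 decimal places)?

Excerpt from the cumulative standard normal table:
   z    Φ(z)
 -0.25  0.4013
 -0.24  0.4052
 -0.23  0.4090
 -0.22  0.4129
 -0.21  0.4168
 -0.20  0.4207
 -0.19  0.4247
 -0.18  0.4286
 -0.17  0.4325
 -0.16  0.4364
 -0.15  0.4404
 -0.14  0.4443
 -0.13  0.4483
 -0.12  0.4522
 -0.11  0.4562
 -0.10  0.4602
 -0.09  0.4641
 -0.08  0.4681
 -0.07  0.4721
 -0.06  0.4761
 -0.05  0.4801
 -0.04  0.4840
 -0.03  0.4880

0.4562

σ√T = 0.25·√1 = 0.2500
d₁ = [ln(440/420) + (0.013 + 0.25²/2)·1] / 0.2500 = [0.0465 + 0.0442] / 0.2500 = 0.3631 ≈ 0.36
d₂ = d₁ − σ√T = 0.3631 − 0.2500 = 0.1131 ≈ 0.11
Pr(exercise) under Q = N(−d₂) = N(-0.11) = 0.4562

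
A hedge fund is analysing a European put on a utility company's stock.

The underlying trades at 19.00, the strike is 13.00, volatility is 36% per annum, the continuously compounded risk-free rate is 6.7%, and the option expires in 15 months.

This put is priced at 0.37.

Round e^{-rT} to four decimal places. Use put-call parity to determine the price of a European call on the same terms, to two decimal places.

7.41

e^(−rT) = e^(−0.067·1.25) = 0.9197
Put-call parity: C − P = S − K·e^(−rT) = 19 − 13·0.9197 = 19 − 11.9561 = 7.0439
C = P + (C − P) = 0.37 + (7.0439) = 7.4139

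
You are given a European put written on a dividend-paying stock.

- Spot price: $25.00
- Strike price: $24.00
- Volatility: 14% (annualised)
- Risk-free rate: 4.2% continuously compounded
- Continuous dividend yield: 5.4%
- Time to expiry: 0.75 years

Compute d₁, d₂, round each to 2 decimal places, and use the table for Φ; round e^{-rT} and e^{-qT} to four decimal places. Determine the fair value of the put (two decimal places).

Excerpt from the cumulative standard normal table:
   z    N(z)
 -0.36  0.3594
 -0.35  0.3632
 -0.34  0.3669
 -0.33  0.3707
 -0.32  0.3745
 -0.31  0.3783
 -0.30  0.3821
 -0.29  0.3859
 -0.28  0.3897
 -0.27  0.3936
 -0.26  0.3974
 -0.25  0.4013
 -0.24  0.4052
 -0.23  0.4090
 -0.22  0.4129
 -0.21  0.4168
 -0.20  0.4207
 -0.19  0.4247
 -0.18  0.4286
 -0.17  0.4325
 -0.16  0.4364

$0.79

T = 0.75;  σ√T = 0.1212
ln(S/K) + (r − q + σ²/2)T = ln(25/24) + (0.042 − 0.054 + 0.14²/2)·0.75 = 0.0408 − 0.0016 = 0.0392
d₁ = 0.0392 / 0.1212 = 0.3231 ≈ 0.32
d₂ = d₁ − σ√T = 0.3231 − 0.1212 = 0.2018 ≈ 0.20
exp(−qT) = exp(−0.054·0.75) = 0.9603;  exp(−rT) = exp(−0.042·0.75) = 0.9690
P = 24·0.9690·N(-0.20) − 25·0.9603·N(-0.32) = 24·0.9690·0.4207 − 25·0.9603·0.3745 = 9.7838 − 8.9908 = 0.7930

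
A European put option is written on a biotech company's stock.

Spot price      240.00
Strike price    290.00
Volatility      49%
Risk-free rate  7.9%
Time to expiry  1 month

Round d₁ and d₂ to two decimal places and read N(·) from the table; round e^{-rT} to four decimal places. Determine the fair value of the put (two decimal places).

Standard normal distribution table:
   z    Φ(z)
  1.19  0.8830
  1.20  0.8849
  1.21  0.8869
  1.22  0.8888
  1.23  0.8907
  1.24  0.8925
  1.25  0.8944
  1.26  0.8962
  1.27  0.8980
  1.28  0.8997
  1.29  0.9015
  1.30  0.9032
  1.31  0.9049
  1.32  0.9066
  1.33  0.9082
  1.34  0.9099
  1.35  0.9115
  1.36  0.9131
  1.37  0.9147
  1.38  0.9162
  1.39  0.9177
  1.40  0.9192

σ√T = 0.49·√0.08333 = 0.1415
d₁ = [ln(240/290) + (0.079 + 0.49²/2)·0.08333] / 0.1415 = [-0.1892 + 0.0166] / 0.1415 = -1.2206 ⇒ -1.22
d₂ = d₁ − σ√T = -1.2206 − 0.1415 = -1.3620 ⇒ -1.36
exp(−rT) = exp(−0.079·0.08333) = 0.9934
N(−d₂) = N(1.36) = 0.9131;  N(−d₁) = N(1.22) = 0.8888
P = 290·0.9934·0.9131 − 240·0.8888 = 263.0513 − 213.3120 = 49.7393

49.74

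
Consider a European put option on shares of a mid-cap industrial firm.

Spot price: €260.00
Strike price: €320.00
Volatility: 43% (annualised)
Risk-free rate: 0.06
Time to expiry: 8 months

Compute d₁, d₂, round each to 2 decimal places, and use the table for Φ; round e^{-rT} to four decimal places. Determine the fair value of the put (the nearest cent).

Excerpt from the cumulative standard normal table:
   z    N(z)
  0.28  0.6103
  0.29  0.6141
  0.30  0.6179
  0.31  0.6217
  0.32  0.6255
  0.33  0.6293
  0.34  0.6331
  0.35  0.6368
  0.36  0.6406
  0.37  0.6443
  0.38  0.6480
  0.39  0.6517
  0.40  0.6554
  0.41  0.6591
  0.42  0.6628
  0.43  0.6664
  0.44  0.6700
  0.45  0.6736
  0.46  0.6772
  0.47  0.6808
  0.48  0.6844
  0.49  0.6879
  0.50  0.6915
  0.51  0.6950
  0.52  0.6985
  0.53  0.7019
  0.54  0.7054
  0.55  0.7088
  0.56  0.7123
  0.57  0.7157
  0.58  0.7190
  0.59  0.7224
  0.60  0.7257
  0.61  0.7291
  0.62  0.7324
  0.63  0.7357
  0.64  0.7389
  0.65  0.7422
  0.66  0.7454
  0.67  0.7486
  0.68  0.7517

T = 0.6667;  σ√T = 0.3511
d₁ = [ln(260/320) + (0.06 + 0.43²/2)·0.6667] / 0.3511 = [-0.2076 + 0.1016] / 0.3511 = -0.3019 which rounds to -0.30
d₂ = d₁ − σ√T = -0.3019 − 0.3511 = -0.6530 which rounds to -0.65
exp(−rT) = exp(−0.06·0.6667) = 0.9608
P = 320·0.9608·N(0.65) − 260·N(0.30) = 320·0.9608·0.7422 − 260·0.6179 = 228.1938 − 160.6540 = 67.5398

€67.54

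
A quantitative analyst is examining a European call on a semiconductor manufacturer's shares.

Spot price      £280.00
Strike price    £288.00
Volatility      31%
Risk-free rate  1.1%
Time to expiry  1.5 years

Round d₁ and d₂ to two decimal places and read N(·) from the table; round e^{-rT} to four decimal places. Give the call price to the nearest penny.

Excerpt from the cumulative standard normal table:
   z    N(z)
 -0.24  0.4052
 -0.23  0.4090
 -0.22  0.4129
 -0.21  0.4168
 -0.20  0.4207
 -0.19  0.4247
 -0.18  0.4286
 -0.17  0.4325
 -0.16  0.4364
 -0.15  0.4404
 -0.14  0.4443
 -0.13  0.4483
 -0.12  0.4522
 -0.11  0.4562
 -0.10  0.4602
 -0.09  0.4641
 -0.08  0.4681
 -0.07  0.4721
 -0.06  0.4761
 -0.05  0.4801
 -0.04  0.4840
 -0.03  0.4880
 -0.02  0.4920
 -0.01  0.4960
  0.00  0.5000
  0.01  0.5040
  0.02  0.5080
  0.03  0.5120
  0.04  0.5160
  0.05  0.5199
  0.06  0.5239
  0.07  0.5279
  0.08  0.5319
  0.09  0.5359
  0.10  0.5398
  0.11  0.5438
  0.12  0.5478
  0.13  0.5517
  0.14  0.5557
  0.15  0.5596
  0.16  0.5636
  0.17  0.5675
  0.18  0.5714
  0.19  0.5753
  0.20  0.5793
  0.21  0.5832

σ√T = 0.31·√1.5 = 0.3797
ln(S/K) + (r + σ²/2)T = ln(280/288) + (0.011 + 0.31²/2)·1.5 = -0.0282 + 0.0886 = 0.0604
d₁ = 0.0604 / 0.3797 = 0.1591 ≈ 0.16
d₂ = d₁ − σ√T = 0.1591 − 0.3797 = -0.2206 ≈ -0.22
exp(−rT) = exp(−0.011·1.5) = 0.9836
N(d₁) = N(0.16) = 0.5636;  N(d₂) = N(-0.22) = 0.4129
C = 280·0.5636 − 288·0.9836·0.4129 = 157.8080 − 116.9650 = 40.8430

£40.84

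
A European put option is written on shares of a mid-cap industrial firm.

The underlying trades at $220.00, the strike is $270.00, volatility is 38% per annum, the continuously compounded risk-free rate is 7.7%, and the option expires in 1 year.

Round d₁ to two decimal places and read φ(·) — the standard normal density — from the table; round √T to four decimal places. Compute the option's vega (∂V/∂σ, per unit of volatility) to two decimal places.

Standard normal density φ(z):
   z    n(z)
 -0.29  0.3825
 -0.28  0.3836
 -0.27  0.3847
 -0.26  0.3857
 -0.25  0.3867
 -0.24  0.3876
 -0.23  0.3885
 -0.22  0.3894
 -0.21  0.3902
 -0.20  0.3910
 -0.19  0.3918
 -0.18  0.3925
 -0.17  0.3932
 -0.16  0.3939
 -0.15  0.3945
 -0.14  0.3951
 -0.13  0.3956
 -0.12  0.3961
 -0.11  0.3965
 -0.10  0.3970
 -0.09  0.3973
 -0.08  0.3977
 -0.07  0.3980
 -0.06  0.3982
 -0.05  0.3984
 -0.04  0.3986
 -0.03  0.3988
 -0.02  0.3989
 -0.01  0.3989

σ√T = 0.38·√1 = 0.3800
ln(S/K) + (r + σ²/2)T = ln(220/270) + (0.077 + 0.38²/2)·1 = -0.2048 + 0.1492 = -0.0556
d₁ = -0.0556 / 0.3800 = -0.1463 ⇒ -0.15
√T = √1 = 1.0000
φ(d₁) = φ(-0.15) = 0.3945
vega = S·φ(d₁)·√T = 220·0.3945·1.0000 = 86.7900
(The call has the same vega.)

86.79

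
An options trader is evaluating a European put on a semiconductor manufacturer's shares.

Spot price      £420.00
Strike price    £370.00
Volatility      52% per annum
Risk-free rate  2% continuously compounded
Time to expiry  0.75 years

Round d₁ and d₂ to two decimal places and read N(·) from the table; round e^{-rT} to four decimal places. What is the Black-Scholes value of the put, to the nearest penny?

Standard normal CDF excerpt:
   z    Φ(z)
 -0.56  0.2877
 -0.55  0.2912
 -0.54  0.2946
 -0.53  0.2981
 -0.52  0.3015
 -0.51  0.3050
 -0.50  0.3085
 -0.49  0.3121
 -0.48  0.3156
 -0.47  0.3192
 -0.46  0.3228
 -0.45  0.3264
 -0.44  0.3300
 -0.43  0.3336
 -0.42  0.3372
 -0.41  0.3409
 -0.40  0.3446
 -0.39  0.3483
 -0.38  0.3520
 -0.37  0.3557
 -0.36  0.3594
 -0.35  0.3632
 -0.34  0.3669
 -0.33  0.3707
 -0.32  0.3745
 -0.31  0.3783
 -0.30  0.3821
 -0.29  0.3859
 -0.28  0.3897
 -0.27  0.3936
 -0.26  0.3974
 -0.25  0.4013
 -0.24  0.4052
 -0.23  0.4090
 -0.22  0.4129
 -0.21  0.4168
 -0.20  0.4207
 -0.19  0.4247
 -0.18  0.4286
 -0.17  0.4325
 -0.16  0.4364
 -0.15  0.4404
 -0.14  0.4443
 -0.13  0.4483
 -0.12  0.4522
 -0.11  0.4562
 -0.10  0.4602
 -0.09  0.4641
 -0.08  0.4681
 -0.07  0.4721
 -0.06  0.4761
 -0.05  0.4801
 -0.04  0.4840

σ√T = 0.52 × 0.8660 = 0.4503
ln(S/K) + (r + σ²/2)T = ln(420/370) + (0.02 + 0.52²/2)·0.75 = 0.1268 + 0.1164 = 0.2432
d₁ = 0.2432 / 0.4503 = 0.5399 ≈ 0.54
d₂ = d₁ − σ√T = 0.5399 − 0.4503 = 0.0896 ≈ 0.09
exp(−rT) = exp(−0.02·0.75) = 0.9851
N(−d₂) = N(-0.09) = 0.4641;  N(−d₁) = N(-0.54) = 0.2946
P = 370·0.9851·0.4641 − 420·0.2946 = 169.1584 − 123.7320 = 45.4264

£45.43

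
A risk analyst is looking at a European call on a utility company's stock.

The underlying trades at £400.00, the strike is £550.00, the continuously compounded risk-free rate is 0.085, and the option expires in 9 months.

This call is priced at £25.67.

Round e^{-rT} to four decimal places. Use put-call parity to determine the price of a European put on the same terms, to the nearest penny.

£141.68

exp(−rT) = exp(−0.085·0.75) = 0.9382
Put-call parity: C − P = S − K·e^(−rT) = 400 − 550·0.9382 = 400 − 516.0100 = -116.0100
P = C − (C − P) = 25.67 − (-116.0100) = 141.6800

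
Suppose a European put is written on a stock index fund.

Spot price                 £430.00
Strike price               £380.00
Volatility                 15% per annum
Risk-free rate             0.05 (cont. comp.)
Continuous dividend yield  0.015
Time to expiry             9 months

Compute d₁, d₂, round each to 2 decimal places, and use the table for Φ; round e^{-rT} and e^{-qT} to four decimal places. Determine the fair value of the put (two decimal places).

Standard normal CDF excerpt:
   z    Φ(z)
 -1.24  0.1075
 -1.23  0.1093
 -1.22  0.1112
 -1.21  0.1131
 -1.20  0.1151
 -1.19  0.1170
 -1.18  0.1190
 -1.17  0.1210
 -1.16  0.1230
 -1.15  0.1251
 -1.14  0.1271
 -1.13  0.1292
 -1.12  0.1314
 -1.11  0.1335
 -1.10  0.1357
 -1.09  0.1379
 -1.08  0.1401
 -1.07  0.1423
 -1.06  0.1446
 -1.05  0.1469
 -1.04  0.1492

£3.19

σ√T = 0.15 × 0.8660 = 0.1299
d₁ = [ln(430/380) + (0.05 − 0.015 + 0.15²/2)·0.75] / 0.1299 = [0.1236 + 0.0347] / 0.1299 = 1.2186 which rounds to 1.22
d₂ = d₁ − σ√T = 1.2186 − 0.1299 = 1.0887 which rounds to 1.09
exp(−qT) = exp(−0.015·0.75) = 0.9888;  exp(−rT) = exp(−0.05·0.75) = 0.9632
N(−d₂) = N(-1.09) = 0.1379;  N(−d₁) = N(-1.22) = 0.1112
P = 380·0.9632·0.1379 − 430·0.9888·0.1112 = 50.4736 − 47.2805 = 3.1931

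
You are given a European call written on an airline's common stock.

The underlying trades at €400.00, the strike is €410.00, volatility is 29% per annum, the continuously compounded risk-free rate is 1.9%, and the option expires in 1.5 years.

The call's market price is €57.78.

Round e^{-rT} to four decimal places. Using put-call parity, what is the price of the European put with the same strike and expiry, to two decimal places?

exp(−rT) = exp(−0.019·1.5) = 0.9719
Put-call parity: C − P = S − K·e^(−rT) = 400 − 410·0.9719 = 400 − 398.4790 = 1.5210
P = C − (C − P) = 57.78 − (1.5210) = 56.2590

€56.26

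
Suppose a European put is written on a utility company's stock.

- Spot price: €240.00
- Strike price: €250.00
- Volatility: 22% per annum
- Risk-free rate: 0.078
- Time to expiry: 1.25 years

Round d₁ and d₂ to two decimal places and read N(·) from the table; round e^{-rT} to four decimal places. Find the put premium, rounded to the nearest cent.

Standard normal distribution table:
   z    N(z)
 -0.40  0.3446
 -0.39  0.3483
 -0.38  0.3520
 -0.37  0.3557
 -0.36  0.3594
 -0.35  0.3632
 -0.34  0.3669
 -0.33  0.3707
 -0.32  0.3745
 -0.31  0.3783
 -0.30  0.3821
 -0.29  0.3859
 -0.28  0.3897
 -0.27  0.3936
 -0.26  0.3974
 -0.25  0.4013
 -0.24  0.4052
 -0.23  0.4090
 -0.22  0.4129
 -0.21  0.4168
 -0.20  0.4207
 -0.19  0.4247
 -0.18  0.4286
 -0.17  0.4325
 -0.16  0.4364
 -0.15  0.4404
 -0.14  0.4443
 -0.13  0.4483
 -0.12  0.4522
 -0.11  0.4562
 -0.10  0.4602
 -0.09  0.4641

€16.29

T = 1.25;  σ√T = 0.2460
d₁ = [ln(240/250) + (0.078 + 0.22²/2)·1.25] / 0.2460 = [-0.0408 + 0.1278] / 0.2460 = 0.3534 ≈ 0.35
d₂ = d₁ − σ√T = 0.3534 − 0.2460 = 0.1074 ≈ 0.11
exp(−rT) = exp(−0.078·1.25) = 0.9071
N(−d₂) = N(-0.11) = 0.4562;  N(−d₁) = N(-0.35) = 0.3632
P = 250·0.9071·0.4562 − 240·0.3632 = 103.4548 − 87.1680 = 16.2868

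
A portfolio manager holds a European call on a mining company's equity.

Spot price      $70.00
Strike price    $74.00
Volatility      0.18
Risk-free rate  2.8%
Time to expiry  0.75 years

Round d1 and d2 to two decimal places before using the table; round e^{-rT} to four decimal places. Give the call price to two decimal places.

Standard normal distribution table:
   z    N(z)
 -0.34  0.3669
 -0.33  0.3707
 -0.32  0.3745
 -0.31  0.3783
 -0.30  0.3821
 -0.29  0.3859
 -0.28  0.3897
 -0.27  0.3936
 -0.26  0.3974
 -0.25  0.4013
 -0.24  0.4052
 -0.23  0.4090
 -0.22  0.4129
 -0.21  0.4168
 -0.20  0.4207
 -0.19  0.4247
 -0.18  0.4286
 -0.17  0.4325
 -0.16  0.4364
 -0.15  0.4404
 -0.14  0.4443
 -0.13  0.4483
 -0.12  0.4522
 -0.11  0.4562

$3.41

σ√T = 0.18 × 0.8660 = 0.1559
d₁ = [ln(70/74) + (0.028 + ½·0.18²)·0.75] / (σ√T) = (-0.0556 + 0.0331) / 0.1559 = -0.1438 ≈ -0.14
d₂ = -0.1438 − 0.1559 = -0.2997 ≈ -0.30
e^(−rT) = e^(−0.028·0.75) = 0.9792
N(d₁) = N(-0.14) = 0.4443;  N(d₂) = N(-0.30) = 0.3821
C = 70·0.4443 − 74·0.9792·0.3821 = 31.1010 − 27.6873 = 3.4137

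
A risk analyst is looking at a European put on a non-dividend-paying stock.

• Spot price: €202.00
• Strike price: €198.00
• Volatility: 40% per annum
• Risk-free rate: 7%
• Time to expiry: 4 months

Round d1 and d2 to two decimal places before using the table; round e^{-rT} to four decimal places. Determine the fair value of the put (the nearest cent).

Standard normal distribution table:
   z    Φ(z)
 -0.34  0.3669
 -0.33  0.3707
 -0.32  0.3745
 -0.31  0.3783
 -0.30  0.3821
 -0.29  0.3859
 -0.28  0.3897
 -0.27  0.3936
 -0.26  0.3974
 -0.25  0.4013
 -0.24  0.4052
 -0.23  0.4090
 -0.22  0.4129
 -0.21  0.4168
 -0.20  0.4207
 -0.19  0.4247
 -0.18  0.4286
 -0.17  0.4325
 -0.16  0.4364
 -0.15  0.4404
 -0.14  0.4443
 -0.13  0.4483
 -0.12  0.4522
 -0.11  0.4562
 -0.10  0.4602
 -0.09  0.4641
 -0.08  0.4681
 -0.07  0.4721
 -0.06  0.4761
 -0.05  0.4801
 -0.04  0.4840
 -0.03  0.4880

€14.13

σ√T = 0.4·√0.3333 = 0.2309
d₁ = [ln(202/198) + (0.07 + 0.4²/2)·0.3333] / 0.2309 = [0.0200 + 0.0500] / 0.2309 = 0.3031 ≈ 0.30
d₂ = d₁ − σ√T = 0.3031 − 0.2309 = 0.0722 ≈ 0.07
e^(−rT) = e^(−0.07·0.3333) = 0.9769
N(−d₂) = N(-0.07) = 0.4721;  N(−d₁) = N(-0.30) = 0.3821
P = 198·0.9769·0.4721 − 202·0.3821 = 91.3165 − 77.1842 = 14.1323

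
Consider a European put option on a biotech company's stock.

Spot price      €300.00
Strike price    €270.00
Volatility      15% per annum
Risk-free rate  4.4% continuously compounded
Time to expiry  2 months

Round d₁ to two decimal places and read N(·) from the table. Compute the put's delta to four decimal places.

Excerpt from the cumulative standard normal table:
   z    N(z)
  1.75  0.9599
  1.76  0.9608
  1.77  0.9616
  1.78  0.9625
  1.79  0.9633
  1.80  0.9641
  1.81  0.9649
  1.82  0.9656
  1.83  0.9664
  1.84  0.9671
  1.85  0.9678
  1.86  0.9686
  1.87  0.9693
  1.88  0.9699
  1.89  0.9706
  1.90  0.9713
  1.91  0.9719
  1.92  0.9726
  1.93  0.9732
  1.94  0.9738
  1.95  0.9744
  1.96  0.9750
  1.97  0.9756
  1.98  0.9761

σ√T = 0.15·√0.1667 = 0.0612
d₁ = [ln(300/270) + (0.044 + 0.15²/2)·0.1667] / 0.0612 = [0.1054 + 0.0092] / 0.0612 = 1.8709 → 1.87
N(d₁) = N(1.87) = 0.9693
Δ_put = N(d₁) − 1 = 0.9693 − 1 = -0.0307

-0.0307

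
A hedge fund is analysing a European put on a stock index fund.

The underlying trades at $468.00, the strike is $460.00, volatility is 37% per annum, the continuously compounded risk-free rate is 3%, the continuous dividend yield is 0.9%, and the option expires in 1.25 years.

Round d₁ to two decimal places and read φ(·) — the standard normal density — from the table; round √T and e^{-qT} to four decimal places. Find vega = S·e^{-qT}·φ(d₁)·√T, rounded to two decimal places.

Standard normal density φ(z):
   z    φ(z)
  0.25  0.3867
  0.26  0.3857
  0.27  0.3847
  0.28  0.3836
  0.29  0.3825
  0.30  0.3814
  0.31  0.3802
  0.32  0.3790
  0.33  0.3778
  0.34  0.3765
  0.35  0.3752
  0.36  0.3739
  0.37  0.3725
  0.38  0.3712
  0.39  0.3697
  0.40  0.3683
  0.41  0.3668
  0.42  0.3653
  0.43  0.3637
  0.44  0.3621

196.70

T = 1.25;  σ√T = 0.4137
d₁ = [ln(468/460) + (0.03 − 0.009 + 0.37²/2)·1.25] / 0.4137 = [0.0172 + 0.1118] / 0.4137 = 0.3120 ⇒ 0.31
√T = √1.25 = 1.1180
φ(d₁) = φ(0.31) = 0.3802
e^(−qT) = e^(−0.009·1.25) = 0.9888
vega = S·e^(−qT)·φ(d₁)·√T = 468·0.9888·0.3802·1.1180 = 196.7018
(Call and put vega coincide under Black-Scholes.)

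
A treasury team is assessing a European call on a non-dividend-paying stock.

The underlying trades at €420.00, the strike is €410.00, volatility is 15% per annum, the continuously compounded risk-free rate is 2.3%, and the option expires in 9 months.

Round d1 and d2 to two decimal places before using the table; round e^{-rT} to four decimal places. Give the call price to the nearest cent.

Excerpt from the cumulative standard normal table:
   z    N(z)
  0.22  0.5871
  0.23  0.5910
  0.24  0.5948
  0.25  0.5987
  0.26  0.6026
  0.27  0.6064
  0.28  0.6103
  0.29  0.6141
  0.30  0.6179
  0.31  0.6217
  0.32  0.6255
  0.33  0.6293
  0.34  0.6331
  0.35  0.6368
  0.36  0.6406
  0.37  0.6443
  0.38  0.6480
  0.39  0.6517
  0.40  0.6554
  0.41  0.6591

σ√T = 0.15 × 0.8660 = 0.1299
d₁ = [ln(420/410) + (0.023 + 0.15²/2)·0.75] / 0.1299 = [0.0241 + 0.0257] / 0.1299 = 0.3832 → 0.38
d₂ = d₁ − σ√T = 0.3832 − 0.1299 = 0.2533 → 0.25
e^(−rT) = e^(−0.023·0.75) = 0.9829
N(d₁) = N(0.38) = 0.6480;  N(d₂) = N(0.25) = 0.5987
C = 420·0.6480 − 410·0.9829·0.5987 = 272.1600 − 241.2695 = 30.8905

€30.89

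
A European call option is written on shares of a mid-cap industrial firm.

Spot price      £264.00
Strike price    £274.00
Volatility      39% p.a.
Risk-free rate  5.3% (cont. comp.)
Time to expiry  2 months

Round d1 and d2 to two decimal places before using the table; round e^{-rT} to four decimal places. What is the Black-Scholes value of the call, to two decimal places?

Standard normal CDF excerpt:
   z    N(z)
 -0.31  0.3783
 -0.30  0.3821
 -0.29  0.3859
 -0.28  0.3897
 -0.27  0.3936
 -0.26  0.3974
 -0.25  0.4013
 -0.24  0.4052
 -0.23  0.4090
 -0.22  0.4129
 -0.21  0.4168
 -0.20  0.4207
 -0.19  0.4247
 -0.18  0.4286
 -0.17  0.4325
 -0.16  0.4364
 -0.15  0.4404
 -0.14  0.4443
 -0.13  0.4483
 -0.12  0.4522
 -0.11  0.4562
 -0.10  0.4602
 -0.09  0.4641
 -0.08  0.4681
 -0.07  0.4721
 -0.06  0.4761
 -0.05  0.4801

£13.56

σ√T = 0.39 × 0.4082 = 0.1592
d₁ = [ln(264/274) + (0.053 + ½·0.39²)·0.1667] / (σ√T) = (-0.0372 + 0.0215) / 0.1592 = -0.0984 ≈ -0.10
d₂ = -0.0984 − 0.1592 = -0.2576 ≈ -0.26
exp(−rT) = exp(−0.053·0.1667) = 0.9912
N(d₁) = N(-0.10) = 0.4602;  N(d₂) = N(-0.26) = 0.3974
C = 264·0.4602 − 274·0.9912·0.3974 = 121.4928 − 107.9294 = 13.5634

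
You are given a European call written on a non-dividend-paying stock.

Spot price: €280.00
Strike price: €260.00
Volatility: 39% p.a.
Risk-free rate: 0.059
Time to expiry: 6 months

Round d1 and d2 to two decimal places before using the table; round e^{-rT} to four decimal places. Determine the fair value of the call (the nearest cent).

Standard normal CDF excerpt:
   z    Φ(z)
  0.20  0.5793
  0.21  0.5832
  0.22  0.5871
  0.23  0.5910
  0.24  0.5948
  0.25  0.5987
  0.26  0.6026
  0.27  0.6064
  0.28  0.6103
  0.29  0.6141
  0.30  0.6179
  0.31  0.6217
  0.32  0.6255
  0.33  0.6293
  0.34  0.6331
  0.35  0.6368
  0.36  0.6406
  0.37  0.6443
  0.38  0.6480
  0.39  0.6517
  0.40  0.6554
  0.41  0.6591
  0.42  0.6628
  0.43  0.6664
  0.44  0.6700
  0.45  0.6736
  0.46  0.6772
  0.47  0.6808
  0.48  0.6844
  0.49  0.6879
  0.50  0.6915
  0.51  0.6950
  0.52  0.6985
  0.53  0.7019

σ√T = 0.39 × 0.7071 = 0.2758
d₁ = [ln(280/260) + (0.059 + 0.39²/2)·0.5] / 0.2758 = [0.0741 + 0.0675] / 0.2758 = 0.5136 → 0.51
d₂ = d₁ − σ√T = 0.5136 − 0.2758 = 0.2378 → 0.24
exp(−rT) = exp(−0.059·0.5) = 0.9709
N(d₁) = N(0.51) = 0.6950;  N(d₂) = N(0.24) = 0.5948
C = 280·0.6950 − 260·0.9709·0.5948 = 194.6000 − 150.1477 = 44.4523

€44.45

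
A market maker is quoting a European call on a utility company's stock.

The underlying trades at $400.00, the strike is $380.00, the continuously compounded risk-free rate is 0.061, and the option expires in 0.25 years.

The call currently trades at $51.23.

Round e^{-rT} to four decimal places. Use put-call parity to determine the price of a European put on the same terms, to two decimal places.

e^(−rT) = e^(−0.061·0.25) = 0.9849
Put-call parity: C − P = S − K·e^(−rT) = 400 − 380·0.9849 = 400 − 374.2620 = 25.7380
P = C − (C − P) = 51.23 − (25.7380) = 25.4920

$25.49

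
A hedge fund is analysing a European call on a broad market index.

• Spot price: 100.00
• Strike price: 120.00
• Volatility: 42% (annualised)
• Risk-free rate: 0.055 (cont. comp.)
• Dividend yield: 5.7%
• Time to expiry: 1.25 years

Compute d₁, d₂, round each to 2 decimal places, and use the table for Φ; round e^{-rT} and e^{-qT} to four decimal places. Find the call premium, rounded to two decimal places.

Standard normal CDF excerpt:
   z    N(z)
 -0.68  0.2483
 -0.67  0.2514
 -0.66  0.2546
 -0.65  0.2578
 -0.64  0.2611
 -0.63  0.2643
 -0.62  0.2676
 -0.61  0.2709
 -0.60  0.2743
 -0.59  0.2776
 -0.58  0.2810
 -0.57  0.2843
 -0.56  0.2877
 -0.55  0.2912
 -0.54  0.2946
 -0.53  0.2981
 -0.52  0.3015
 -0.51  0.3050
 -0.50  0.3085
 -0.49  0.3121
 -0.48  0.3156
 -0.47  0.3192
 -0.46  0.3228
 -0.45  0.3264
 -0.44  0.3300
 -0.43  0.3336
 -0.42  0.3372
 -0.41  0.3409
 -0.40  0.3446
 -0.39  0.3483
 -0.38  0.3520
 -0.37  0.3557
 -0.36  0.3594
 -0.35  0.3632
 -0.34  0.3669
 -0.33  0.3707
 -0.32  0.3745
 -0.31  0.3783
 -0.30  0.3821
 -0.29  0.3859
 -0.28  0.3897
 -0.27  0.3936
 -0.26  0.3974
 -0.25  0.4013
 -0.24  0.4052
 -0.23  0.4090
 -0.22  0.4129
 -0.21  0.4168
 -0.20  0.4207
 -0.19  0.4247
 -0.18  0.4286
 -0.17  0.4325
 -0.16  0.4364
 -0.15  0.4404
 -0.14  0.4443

σ√T = 0.42·√1.25 = 0.4696
d₁ = [ln(100/120) + (0.055 − 0.057 + 0.42²/2)·1.25] / 0.4696 = [-0.1823 + 0.1077] / 0.4696 = -0.1588 → -0.16
d₂ = d₁ − σ√T = -0.1588 − 0.4696 = -0.6284 → -0.63
e^(−qT) = e^(−0.057·1.25) = 0.9312;  e^(−rT) = e^(−0.055·1.25) = 0.9336
N(d₁) = N(-0.16) = 0.4364;  N(d₂) = N(-0.63) = 0.2643
C = 100·0.9312·0.4364 − 120·0.9336·0.2643 = 40.6376 − 29.6101 = 11.0275

11.03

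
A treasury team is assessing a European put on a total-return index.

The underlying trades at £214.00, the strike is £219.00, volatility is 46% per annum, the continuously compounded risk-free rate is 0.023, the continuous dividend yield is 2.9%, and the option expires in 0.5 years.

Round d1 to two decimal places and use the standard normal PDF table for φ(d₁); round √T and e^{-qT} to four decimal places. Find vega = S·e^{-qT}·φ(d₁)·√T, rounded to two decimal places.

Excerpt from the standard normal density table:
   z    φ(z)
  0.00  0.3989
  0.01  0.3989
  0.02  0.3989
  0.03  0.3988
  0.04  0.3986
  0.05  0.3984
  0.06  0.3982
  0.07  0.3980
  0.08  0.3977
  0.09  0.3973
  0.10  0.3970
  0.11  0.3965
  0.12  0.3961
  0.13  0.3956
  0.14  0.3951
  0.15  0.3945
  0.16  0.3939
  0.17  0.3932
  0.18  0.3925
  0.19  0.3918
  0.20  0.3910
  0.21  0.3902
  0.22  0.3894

σ√T = 0.46·√0.5 = 0.3253
ln(S/K) + (r − q + σ²/2)T = ln(214/219) + (0.023 − 0.029 + 0.46²/2)·0.5 = -0.0231 + 0.0499 = 0.0268
d₁ = 0.0268 / 0.3253 = 0.0824 → 0.08
√T = √0.5 = 0.7071
φ(d₁) = φ(0.08) = 0.3977
exp(−qT) = exp(−0.029·0.5) = 0.9856
vega = S·exp(−qT)·φ(d₁)·√T = 214·0.9856·0.3977·0.7071 = 59.3131

59.31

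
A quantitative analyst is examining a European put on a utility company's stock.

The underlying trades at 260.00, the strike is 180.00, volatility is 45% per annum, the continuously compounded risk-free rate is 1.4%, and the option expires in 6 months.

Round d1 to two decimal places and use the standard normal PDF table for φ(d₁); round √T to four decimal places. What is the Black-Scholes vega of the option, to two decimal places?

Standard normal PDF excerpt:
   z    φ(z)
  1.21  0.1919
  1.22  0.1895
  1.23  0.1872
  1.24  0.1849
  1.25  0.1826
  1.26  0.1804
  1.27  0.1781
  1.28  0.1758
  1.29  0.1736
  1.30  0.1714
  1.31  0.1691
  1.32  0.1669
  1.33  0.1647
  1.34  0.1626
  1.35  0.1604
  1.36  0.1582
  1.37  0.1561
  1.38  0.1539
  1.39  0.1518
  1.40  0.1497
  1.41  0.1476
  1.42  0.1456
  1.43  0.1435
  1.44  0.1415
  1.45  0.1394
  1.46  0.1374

σ√T = 0.45·√0.5 = 0.3182
d₁ = [ln(260/180) + (0.014 + 0.45²/2)·0.5] / 0.3182 = [0.3677 + 0.0576] / 0.3182 = 1.3367 ⇒ 1.34
√T = √0.5 = 0.7071
φ(d₁) = φ(1.34) = 0.1626
vega = S·φ(d₁)·√T = 260·0.1626·0.7071 = 29.8934
(Vega is the same for a European call and put with the same parameters.)

29.89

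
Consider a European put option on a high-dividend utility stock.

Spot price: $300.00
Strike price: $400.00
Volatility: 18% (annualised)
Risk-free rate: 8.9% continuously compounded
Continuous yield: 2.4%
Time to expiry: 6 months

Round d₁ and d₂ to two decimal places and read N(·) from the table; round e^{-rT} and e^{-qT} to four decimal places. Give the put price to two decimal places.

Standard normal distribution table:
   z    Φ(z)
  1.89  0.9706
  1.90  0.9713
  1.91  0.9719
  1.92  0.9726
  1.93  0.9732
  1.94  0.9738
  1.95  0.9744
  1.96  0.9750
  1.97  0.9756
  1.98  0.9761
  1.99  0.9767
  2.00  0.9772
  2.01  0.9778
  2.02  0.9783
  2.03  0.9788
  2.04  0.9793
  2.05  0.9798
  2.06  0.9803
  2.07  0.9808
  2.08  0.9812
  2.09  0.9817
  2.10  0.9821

σ√T = 0.18·√0.5 = 0.1273
d₁ = [ln(300/400) + (0.089 − 0.024 + 0.18²/2)·0.5] / 0.1273 = [-0.2877 + 0.0406] / 0.1273 = -1.9413 → -1.94
d₂ = d₁ − σ√T = -1.9413 − 0.1273 = -2.0685 → -2.07
exp(−qT) = exp(−0.024·0.5) = 0.9881;  exp(−rT) = exp(−0.089·0.5) = 0.9565
N(−d₂) = N(2.07) = 0.9808;  N(−d₁) = N(1.94) = 0.9738
P = 400·0.9565·0.9808 − 300·0.9881·0.9738 = 375.2541 − 288.6635 = 86.5905

$86.59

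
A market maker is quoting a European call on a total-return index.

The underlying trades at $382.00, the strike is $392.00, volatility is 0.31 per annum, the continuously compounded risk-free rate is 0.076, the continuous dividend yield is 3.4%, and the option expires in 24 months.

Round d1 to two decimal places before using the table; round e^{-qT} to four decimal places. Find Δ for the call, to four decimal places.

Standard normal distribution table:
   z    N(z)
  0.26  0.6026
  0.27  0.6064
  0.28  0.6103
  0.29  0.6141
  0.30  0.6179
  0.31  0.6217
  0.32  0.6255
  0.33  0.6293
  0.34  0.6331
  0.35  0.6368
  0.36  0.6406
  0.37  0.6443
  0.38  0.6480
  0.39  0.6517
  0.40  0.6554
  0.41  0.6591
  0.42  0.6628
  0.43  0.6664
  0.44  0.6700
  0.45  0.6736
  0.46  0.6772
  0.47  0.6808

σ√T = 0.31 × 1.4142 = 0.4384
d₁ = [ln(382/392) + (0.076 − 0.034 + ½·0.31²)·2] / (σ√T) = (-0.0258 + 0.1801) / 0.4384 = 0.3519 ⇒ 0.35
N(d₁) = N(0.35) = 0.6368
Δ_call = e^(−qT)·N(d₁) = 0.9343·0.6368 = 0.5950

0.5950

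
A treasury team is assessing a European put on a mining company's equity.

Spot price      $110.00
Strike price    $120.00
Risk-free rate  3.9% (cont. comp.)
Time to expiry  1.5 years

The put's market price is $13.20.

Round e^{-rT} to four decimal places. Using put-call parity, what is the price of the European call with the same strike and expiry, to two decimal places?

exp(−rT) = exp(−0.039·1.5) = 0.9432
Put-call parity: C − P = S − K·e^(−rT) = 110 − 120·0.9432 = 110 − 113.1840 = -3.1840
C = P + (C − P) = 13.20 + (-3.1840) = 10.0160

$10.02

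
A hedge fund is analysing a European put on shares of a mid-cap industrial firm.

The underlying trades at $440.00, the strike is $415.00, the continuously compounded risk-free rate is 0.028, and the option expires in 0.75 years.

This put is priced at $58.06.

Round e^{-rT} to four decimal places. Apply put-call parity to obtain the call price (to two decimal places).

exp(−rT) = exp(−0.028·0.75) = 0.9792
Put-call parity: C − P = S − K·e^(−rT) = 440 − 415·0.9792 = 440 − 406.3680 = 33.6320
C = P + (C − P) = 58.06 + (33.6320) = 91.6920

$91.69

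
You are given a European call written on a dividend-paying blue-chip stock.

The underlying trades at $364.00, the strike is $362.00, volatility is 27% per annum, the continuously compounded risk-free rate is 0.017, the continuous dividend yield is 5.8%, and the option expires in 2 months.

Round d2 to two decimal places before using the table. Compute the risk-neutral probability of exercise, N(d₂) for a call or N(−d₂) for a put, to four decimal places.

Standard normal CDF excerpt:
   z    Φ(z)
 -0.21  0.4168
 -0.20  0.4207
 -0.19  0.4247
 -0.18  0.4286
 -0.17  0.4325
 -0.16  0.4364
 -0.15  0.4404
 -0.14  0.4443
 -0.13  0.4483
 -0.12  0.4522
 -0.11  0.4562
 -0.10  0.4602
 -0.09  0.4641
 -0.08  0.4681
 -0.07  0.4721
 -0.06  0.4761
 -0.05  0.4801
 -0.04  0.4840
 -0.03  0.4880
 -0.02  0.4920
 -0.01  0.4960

0.4721

σ√T = 0.27·√0.1667 = 0.1102
d₁ = [ln(364/362) + (0.017 − 0.058 + 0.27²/2)·0.1667] / 0.1102 = [0.0055 − 0.0008] / 0.1102 = 0.0431 → 0.04
d₂ = d₁ − σ√T = 0.0431 − 0.1102 = -0.0671 → -0.07
Pr(exercise) under Q = N(d₂) = 0.4721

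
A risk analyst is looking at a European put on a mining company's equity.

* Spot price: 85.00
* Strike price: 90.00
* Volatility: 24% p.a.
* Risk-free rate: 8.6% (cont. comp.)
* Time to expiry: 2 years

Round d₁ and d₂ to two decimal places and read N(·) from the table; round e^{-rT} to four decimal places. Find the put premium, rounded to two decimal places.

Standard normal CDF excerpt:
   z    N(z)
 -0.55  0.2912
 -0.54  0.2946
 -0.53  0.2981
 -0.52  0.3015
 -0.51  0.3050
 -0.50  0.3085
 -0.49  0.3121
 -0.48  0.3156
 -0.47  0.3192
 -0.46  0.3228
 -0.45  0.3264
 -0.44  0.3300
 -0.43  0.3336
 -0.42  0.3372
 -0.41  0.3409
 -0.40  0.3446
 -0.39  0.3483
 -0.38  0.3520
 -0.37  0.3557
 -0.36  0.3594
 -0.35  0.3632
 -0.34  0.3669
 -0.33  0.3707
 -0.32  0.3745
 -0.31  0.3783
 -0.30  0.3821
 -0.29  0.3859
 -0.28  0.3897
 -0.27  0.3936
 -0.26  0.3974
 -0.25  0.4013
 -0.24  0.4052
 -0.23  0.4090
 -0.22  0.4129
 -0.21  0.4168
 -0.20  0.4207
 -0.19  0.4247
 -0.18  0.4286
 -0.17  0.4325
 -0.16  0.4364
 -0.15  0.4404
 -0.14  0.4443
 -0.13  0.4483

T = 2;  σ√T = 0.3394
d₁ = [ln(85/90) + (0.086 + 0.24²/2)·2] / 0.3394 = [-0.0572 + 0.2296] / 0.3394 = 0.5081 → 0.51
d₂ = d₁ − σ√T = 0.5081 − 0.3394 = 0.1686 → 0.17
e^(−rT) = e^(−0.086·2) = 0.8420
P = 90·0.8420·N(-0.17) − 85·N(-0.51) = 90·0.8420·0.4325 − 85·0.3050 = 32.7749 − 25.9250 = 6.8498

6.85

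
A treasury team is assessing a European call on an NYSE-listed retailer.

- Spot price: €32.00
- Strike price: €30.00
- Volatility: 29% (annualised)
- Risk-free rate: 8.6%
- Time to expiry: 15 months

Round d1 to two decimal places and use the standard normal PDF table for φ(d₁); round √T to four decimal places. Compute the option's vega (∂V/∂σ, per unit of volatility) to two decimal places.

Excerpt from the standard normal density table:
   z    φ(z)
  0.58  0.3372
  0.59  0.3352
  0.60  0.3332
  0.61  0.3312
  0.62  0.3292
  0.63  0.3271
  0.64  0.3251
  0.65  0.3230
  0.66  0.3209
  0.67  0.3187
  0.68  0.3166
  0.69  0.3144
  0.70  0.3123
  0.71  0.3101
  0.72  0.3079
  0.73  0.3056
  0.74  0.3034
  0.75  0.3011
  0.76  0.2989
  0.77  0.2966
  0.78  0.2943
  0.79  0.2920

σ√T = 0.29 × 1.1180 = 0.3242
d₁ = [ln(32/30) + (0.086 + 0.29²/2)·1.25] / 0.3242 = [0.0645 + 0.1601] / 0.3242 = 0.6927 which rounds to 0.69
√T = √1.25 = 1.1180
φ(d₁) = φ(0.69) = 0.3144
vega = S·φ(d₁)·√T = 32·0.3144·1.1180 = 11.2480
(Vega is the same for a European call and put with the same parameters.)

11.25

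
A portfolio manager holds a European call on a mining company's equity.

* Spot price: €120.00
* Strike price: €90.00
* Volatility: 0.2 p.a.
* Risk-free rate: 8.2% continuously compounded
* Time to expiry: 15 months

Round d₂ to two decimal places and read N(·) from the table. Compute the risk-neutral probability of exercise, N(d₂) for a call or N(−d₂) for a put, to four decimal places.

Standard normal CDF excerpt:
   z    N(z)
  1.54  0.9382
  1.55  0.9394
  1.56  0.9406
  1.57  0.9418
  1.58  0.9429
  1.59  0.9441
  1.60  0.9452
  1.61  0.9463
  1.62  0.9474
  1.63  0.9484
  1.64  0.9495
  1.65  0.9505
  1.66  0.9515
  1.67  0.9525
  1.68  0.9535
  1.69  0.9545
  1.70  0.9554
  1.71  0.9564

σ√T = 0.2·√1.25 = 0.2236
d₁ = [ln(120/90) + (0.082 + 0.2²/2)·1.25] / 0.2236 = [0.2877 + 0.1275] / 0.2236 = 1.8568 ⇒ 1.86
d₂ = d₁ − σ√T = 1.8568 − 0.2236 = 1.6331 ⇒ 1.63
Pr(exercise) under Q = N(d₂) = 0.9484

0.9484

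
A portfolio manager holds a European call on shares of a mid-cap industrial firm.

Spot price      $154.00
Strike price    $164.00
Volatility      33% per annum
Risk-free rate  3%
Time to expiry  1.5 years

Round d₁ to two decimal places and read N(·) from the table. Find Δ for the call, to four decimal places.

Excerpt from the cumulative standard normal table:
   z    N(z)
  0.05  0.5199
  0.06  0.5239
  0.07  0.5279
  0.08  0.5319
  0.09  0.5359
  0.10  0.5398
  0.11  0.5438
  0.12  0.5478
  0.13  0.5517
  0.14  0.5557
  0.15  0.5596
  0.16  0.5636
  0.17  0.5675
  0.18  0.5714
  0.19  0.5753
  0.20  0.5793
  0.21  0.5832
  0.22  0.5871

0.5636

σ√T = 0.33·√1.5 = 0.4042
d₁ = [ln(154/164) + (0.03 + 0.33²/2)·1.5] / 0.4042 = [-0.0629 + 0.1267] / 0.4042 = 0.1578 which rounds to 0.16
N(d₁) = N(0.16) = 0.5636
Δ_call = N(d₁) = 0.5636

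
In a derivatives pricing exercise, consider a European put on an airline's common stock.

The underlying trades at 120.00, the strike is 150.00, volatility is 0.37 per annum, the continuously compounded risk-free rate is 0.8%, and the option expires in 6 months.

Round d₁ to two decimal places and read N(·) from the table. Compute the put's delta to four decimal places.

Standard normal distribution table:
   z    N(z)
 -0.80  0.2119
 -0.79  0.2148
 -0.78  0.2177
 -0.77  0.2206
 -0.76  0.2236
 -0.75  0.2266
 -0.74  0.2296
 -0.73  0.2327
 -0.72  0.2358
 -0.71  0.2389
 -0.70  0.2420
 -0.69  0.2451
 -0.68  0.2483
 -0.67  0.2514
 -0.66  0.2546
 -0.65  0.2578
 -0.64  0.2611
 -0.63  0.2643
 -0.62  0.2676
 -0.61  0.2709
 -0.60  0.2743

σ√T = 0.37 × 0.7071 = 0.2616
d₁ = [ln(120/150) + (0.008 + 0.37²/2)·0.5] / 0.2616 = [-0.2231 + 0.0382] / 0.2616 = -0.7068 → -0.71
N(d₁) = N(-0.71) = 0.2389
Δ_put = N(d₁) − 1 = 0.2389 − 1 = -0.7611

-0.7611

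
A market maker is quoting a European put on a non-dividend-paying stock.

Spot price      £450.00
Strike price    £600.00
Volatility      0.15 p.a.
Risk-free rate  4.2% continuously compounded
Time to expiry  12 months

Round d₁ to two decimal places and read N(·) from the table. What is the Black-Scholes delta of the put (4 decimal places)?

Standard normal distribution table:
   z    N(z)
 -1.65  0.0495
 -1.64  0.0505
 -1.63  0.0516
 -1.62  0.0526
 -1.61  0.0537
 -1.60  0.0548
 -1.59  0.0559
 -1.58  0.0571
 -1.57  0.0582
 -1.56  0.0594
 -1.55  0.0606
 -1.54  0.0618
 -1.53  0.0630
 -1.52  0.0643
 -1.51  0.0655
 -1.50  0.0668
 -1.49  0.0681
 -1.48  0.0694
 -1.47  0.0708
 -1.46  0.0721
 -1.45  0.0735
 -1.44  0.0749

σ√T = 0.15·√1 = 0.1500
d₁ = [ln(450/600) + (0.042 + ½·0.15²)·1] / (σ√T) = (-0.2877 + 0.0533) / 0.1500 = -1.5629 → -1.56
N(d₁) = N(-1.56) = 0.0594
Δ_put = N(d₁) − 1 = 0.0594 − 1 = -0.9406

-0.9406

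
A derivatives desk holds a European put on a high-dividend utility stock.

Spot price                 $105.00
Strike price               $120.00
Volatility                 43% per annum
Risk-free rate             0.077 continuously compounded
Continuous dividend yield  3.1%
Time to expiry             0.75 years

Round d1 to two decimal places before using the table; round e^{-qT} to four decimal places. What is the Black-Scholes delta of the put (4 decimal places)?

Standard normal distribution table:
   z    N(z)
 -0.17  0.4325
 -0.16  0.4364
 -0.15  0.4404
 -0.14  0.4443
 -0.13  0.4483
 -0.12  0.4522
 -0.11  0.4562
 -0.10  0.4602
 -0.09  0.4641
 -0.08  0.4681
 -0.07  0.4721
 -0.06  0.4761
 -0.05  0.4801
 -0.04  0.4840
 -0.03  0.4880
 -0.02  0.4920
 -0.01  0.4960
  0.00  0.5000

T = 0.75;  σ√T = 0.3724
ln(S/K) + (r − q + σ²/2)T = ln(105/120) + (0.077 − 0.031 + 0.43²/2)·0.75 = -0.1335 + 0.1038 = -0.0297
d₁ = -0.0297 / 0.3724 = -0.0797 → -0.08
N(d₁) = N(-0.08) = 0.4681
Δ_put = e^(−qT)·(N(d₁) − 1) = 0.9770·(0.4681 − 1) = -0.5197

-0.5197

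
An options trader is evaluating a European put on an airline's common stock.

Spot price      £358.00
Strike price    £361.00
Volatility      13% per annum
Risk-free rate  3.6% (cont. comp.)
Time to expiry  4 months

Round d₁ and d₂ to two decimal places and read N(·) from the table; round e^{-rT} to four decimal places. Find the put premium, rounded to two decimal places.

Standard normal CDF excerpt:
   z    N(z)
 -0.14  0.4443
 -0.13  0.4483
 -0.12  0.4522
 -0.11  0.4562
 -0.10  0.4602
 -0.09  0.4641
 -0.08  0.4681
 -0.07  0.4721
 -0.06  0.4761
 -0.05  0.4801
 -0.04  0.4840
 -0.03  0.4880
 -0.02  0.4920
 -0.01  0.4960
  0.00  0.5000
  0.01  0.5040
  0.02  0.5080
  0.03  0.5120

σ√T = 0.13 × 0.5774 = 0.0751
d₁ = [ln(358/361) + (0.036 + ½·0.13²)·0.3333] / (σ√T) = (-0.0083 + 0.0148) / 0.0751 = 0.0862 ⇒ 0.09
d₂ = 0.0862 − 0.0751 = 0.0112 ⇒ 0.01
e^(−rT) = e^(−0.036·0.3333) = 0.9881
P = 361·0.9881·N(-0.01) − 358·N(-0.09) = 361·0.9881·0.4960 − 358·0.4641 = 176.9252 − 166.1478 = 10.7774

£10.78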